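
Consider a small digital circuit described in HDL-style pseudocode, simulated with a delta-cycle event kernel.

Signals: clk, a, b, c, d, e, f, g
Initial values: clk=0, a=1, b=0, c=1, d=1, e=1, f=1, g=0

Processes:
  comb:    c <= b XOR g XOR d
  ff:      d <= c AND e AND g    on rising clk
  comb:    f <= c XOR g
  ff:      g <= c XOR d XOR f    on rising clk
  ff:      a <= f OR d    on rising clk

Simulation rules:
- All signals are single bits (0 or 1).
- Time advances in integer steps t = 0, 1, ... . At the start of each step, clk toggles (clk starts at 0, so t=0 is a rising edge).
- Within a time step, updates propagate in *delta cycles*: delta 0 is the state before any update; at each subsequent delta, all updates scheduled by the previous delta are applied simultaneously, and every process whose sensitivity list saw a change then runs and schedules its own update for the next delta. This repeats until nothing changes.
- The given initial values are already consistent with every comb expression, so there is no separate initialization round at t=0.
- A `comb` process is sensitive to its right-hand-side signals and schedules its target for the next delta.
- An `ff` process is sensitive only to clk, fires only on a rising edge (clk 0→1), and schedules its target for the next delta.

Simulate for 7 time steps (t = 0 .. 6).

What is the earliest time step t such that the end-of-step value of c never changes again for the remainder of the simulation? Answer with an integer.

2

t=0 Δ0: g=0 f=1 e=1 clk=0 c=1 a=1 b=0 d=1
  Δ1: clk:0→1
  Δ2: g:0→1, d:1→0
  Δ3: f:1→0
  (3Δ to stable)
t=1 Δ0: g=1 f=0 e=1 clk=1 c=1 a=1 b=0 d=0
  Δ1: clk:1→0
  (1Δ to stable)
t=2 Δ0: g=1 f=0 e=1 clk=0 c=1 a=1 b=0 d=0
  Δ1: clk:0→1
  Δ2: a:1→0, d:0→1
  Δ3: c:1→0
  Δ4: f:0→1
  (4Δ to stable)
t=3 Δ0: g=1 f=1 e=1 clk=1 c=0 a=0 b=0 d=1
  Δ1: clk:1→0
  (1Δ to stable)
t=4 Δ0: g=1 f=1 e=1 clk=0 c=0 a=0 b=0 d=1
  Δ1: clk:0→1
  Δ2: g:1→0, a:0→1, d:1→0
  Δ3: f:1→0
  (3Δ to stable)
t=5 Δ0: g=0 f=0 e=1 clk=1 c=0 a=1 b=0 d=0
  Δ1: clk:1→0
  (1Δ to stable)
t=6 Δ0: g=0 f=0 e=1 clk=0 c=0 a=1 b=0 d=0
  Δ1: clk:0→1
  Δ2: a:1→0
  (2Δ to stable)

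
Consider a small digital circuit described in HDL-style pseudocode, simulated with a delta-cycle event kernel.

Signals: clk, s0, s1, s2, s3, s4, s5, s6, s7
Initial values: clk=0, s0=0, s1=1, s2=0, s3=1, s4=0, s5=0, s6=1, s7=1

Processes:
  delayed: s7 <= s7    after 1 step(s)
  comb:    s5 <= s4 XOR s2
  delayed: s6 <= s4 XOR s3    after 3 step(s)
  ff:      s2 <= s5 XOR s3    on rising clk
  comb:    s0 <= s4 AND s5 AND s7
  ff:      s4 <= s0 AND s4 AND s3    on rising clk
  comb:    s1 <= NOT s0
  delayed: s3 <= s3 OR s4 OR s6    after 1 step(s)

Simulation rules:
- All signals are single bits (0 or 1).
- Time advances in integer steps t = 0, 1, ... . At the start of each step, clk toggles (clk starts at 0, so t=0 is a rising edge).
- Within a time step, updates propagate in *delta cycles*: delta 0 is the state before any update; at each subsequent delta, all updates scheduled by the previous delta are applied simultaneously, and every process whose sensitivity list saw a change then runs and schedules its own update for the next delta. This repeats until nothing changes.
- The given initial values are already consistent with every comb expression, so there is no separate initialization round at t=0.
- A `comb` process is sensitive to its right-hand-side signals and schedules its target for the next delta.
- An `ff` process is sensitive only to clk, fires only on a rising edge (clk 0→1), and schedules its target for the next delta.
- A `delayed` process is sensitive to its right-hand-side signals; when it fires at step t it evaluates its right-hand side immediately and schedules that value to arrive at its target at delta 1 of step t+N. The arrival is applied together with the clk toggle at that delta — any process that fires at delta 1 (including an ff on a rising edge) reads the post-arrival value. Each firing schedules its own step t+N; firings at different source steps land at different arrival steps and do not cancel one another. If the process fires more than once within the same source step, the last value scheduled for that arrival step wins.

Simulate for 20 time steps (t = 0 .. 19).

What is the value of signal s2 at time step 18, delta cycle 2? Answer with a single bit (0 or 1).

[bits: s2,s7,s3,s6,s0,clk,s5,s4,s1]
t=0: Δ0=011100001 Δ1=011101001 Δ2=111101001 Δ3=111101101 | 3Δ
t=1: Δ0=111101101 Δ1=111100101 | 1Δ
t=2: Δ0=111100101 Δ1=111101101 Δ2=011101101 Δ3=011101001 | 3Δ
t=3: Δ0=011101001 Δ1=011100001 | 1Δ
t=4: Δ0=011100001 Δ1=011101001 Δ2=111101001 Δ3=111101101 | 3Δ
t=5: Δ0=111101101 Δ1=111100101 | 1Δ
t=6: Δ0=111100101 Δ1=111101101 Δ2=011101101 Δ3=011101001 | 3Δ
t=7: Δ0=011101001 Δ1=011100001 | 1Δ
t=8: Δ0=011100001 Δ1=011101001 Δ2=111101001 Δ3=111101101 | 3Δ
t=9: Δ0=111101101 Δ1=111100101 | 1Δ
t=10: Δ0=111100101 Δ1=111101101 Δ2=011101101 Δ3=011101001 | 3Δ
t=11: Δ0=011101001 Δ1=011100001 | 1Δ
t=12: Δ0=011100001 Δ1=011101001 Δ2=111101001 Δ3=111101101 | 3Δ
t=13: Δ0=111101101 Δ1=111100101 | 1Δ
t=14: Δ0=111100101 Δ1=111101101 Δ2=011101101 Δ3=011101001 | 3Δ
t=15: Δ0=011101001 Δ1=011100001 | 1Δ
t=16: Δ0=011100001 Δ1=011101001 Δ2=111101001 Δ3=111101101 | 3Δ
t=17: Δ0=111101101 Δ1=111100101 | 1Δ
t=18: Δ0=111100101 Δ1=111101101 Δ2=011101101 Δ3=011101001 | 3Δ
t=19: Δ0=011101001 Δ1=011100001 | 1Δ

0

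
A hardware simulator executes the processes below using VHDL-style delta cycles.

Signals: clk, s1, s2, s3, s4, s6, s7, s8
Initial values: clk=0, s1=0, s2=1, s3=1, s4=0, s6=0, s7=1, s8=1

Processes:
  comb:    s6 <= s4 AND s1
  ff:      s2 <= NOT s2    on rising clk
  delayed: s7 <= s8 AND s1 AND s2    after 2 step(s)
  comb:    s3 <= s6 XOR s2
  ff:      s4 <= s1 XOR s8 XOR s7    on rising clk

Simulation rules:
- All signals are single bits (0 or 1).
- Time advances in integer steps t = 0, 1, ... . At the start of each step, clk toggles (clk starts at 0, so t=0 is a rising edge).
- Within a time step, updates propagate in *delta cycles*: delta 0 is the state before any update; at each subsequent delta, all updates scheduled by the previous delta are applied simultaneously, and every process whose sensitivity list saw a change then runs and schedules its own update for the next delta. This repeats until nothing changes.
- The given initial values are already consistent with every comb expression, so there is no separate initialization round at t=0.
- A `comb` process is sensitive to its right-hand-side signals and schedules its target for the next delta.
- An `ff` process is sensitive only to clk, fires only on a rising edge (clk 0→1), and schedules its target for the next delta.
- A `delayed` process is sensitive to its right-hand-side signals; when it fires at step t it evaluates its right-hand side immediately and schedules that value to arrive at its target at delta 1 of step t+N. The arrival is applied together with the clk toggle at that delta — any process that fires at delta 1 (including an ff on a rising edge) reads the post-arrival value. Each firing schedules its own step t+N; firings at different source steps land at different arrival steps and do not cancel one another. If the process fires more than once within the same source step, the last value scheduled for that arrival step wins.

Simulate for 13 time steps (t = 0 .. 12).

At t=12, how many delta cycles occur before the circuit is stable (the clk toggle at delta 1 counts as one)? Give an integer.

3

[bits: s7,s8,s1,s6,clk,s4,s2,s3]
t=0: Δ0=11000011 Δ1=11001011 Δ2=11001001 Δ3=11001000 | 3Δ
t=1: Δ0=11001000 Δ1=11000000 | 1Δ
t=2: Δ0=11000000 Δ1=01001000 Δ2=01001110 Δ3=01001111 | 3Δ
t=3: Δ0=01001111 Δ1=01000111 | 1Δ
t=4: Δ0=01000111 Δ1=01001111 Δ2=01001101 Δ3=01001100 | 3Δ
t=5: Δ0=01001100 Δ1=01000100 | 1Δ
t=6: Δ0=01000100 Δ1=01001100 Δ2=01001110 Δ3=01001111 | 3Δ
t=7: Δ0=01001111 Δ1=01000111 | 1Δ
t=8: Δ0=01000111 Δ1=01001111 Δ2=01001101 Δ3=01001100 | 3Δ
t=9: Δ0=01001100 Δ1=01000100 | 1Δ
t=10: Δ0=01000100 Δ1=01001100 Δ2=01001110 Δ3=01001111 | 3Δ
t=11: Δ0=01001111 Δ1=01000111 | 1Δ
t=12: Δ0=01000111 Δ1=01001111 Δ2=01001101 Δ3=01001100 | 3Δ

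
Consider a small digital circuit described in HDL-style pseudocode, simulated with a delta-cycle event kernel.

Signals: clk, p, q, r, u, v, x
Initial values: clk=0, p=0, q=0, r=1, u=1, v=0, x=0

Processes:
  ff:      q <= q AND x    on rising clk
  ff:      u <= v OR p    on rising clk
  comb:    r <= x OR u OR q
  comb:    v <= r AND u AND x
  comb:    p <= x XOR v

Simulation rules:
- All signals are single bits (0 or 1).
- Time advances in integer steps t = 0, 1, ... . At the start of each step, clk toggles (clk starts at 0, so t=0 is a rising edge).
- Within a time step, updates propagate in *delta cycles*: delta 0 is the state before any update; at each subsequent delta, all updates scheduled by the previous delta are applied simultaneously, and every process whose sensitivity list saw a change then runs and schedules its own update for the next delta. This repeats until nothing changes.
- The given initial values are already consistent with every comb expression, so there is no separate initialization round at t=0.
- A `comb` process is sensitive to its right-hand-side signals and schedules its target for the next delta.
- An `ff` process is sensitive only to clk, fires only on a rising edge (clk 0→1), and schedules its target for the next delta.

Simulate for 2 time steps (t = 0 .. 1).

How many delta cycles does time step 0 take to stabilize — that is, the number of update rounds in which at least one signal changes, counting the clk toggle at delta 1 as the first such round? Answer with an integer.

3

[bits: x,p,q,r,v,u,clk]
t=0: Δ0=0001010 Δ1=0001011 Δ2=0001001 Δ3=0000001 | 3Δ
t=1: Δ0=0000001 Δ1=0000000 | 1Δ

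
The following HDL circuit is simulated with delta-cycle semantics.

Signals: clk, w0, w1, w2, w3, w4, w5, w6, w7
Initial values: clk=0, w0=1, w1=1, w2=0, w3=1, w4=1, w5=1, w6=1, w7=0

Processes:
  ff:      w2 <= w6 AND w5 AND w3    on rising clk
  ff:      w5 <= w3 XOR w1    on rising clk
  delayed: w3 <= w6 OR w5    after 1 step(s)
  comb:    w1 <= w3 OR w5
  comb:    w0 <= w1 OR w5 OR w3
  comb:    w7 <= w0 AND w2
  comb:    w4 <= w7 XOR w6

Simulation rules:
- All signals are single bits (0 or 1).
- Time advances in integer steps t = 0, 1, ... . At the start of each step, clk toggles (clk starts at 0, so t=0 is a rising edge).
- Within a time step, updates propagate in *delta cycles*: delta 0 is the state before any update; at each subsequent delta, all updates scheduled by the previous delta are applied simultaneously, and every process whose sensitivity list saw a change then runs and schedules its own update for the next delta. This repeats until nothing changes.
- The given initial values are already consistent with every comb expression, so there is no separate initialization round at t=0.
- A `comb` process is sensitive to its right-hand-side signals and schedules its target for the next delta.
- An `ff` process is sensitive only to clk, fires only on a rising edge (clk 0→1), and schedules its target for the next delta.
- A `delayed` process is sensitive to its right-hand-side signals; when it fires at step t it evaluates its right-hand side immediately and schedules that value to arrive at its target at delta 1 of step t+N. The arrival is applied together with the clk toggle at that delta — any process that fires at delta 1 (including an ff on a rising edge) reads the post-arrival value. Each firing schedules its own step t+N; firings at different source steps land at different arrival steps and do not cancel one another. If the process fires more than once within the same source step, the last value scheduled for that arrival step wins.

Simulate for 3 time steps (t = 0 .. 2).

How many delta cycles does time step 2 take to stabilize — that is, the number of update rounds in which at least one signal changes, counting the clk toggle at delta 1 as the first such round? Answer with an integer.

[bits: w1,w0,w3,w2,clk,w6,w5,w4,w7]
t=0: Δ0=111001110 Δ1=111011110 Δ2=111111010 Δ3=111111011 Δ4=111111001 | 4Δ
t=1: Δ0=111111001 Δ1=111101001 | 1Δ
t=2: Δ0=111101001 Δ1=111111001 Δ2=111011001 Δ3=111011000 Δ4=111011010 | 4Δ

4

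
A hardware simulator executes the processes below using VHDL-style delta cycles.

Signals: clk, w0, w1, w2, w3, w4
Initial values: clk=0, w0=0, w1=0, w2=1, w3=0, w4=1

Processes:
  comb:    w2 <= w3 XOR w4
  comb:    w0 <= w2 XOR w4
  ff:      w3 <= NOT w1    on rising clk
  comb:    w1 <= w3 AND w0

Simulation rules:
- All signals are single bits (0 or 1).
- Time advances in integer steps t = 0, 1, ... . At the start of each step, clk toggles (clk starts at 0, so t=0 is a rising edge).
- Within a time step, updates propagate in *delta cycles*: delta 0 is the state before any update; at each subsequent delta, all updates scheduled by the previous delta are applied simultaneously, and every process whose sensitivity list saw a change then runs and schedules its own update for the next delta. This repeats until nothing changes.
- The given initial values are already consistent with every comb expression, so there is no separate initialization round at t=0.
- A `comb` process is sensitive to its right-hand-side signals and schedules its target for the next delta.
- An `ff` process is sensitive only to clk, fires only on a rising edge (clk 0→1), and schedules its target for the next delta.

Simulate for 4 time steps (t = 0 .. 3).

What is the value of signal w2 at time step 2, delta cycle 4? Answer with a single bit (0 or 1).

1

t=0 Δ0: w2=1 w0=0 w1=0 w4=1 clk=0 w3=0
  Δ1: clk:0→1
  Δ2: w3:0→1
  Δ3: w2:1→0
  Δ4: w0:0→1
  Δ5: w1:0→1
  (5Δ to stable)
t=1 Δ0: w2=0 w0=1 w1=1 w4=1 clk=1 w3=1
  Δ1: clk:1→0
  (1Δ to stable)
t=2 Δ0: w2=0 w0=1 w1=1 w4=1 clk=0 w3=1
  Δ1: clk:0→1
  Δ2: w3:1→0
  Δ3: w2:0→1, w1:1→0
  Δ4: w0:1→0
  (4Δ to stable)
t=3 Δ0: w2=1 w0=0 w1=0 w4=1 clk=1 w3=0
  Δ1: clk:1→0
  (1Δ to stable)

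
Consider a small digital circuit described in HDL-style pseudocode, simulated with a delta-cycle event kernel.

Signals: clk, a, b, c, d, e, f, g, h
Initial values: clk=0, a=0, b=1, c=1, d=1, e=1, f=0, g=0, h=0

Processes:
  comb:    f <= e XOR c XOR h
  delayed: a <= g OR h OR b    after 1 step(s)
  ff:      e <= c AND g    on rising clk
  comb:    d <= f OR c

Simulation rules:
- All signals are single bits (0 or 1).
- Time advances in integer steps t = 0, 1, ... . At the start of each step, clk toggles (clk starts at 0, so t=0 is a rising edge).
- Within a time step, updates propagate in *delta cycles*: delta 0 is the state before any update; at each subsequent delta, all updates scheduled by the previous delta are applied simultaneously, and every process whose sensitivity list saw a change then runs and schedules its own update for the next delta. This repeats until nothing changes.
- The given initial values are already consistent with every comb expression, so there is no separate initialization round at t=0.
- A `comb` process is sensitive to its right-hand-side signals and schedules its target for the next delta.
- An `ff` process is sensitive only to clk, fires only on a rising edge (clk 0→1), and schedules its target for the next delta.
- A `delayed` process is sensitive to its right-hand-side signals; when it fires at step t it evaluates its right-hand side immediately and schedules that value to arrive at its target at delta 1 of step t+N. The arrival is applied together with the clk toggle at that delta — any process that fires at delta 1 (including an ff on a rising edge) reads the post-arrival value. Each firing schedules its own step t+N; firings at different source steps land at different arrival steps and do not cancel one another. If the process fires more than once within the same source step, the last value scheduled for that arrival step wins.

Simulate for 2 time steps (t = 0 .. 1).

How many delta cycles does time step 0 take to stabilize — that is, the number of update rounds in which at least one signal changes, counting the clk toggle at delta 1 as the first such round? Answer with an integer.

3

t=0 Δ0: f=0 d=1 a=0 e=1 g=0 b=1 clk=0 h=0 c=1
  Δ1: clk:0→1
  Δ2: e:1→0
  Δ3: f:0→1
  (3Δ to stable)
t=1 Δ0: f=1 d=1 a=0 e=0 g=0 b=1 clk=1 h=0 c=1
  Δ1: clk:1→0
  (1Δ to stable)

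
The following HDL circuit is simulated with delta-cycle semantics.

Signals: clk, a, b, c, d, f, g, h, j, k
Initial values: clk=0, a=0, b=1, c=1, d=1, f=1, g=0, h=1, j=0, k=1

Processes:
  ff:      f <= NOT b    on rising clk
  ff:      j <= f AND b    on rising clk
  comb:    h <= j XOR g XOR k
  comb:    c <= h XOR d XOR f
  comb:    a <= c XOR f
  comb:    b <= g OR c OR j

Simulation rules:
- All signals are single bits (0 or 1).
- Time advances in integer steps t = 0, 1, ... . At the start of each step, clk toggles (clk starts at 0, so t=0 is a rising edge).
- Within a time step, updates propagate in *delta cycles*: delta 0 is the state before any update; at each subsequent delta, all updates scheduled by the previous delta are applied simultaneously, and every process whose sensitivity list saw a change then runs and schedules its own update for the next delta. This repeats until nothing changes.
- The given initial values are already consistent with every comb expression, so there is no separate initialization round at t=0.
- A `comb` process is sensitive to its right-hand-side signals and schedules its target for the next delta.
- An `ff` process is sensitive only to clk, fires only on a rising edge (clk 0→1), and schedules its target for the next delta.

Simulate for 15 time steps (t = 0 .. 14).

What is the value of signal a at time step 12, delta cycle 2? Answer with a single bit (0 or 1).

0

t0.Δ0 k=1 a=0 h=1 j=0 c=1 g=0 f=1 clk=0 b=1 d=1
t0.Δ1 k=1 a=0 h=1 j=0 c=1 g=0 f=1 clk=1 b=1 d=1
t0.Δ2 k=1 a=0 h=1 j=1 c=1 g=0 f=0 clk=1 b=1 d=1
t0.Δ3 k=1 a=1 h=0 j=1 c=0 g=0 f=0 clk=1 b=1 d=1
t0.Δ4 k=1 a=0 h=0 j=1 c=1 g=0 f=0 clk=1 b=1 d=1
t0.Δ5 k=1 a=1 h=0 j=1 c=1 g=0 f=0 clk=1 b=1 d=1
t1.Δ0 k=1 a=1 h=0 j=1 c=1 g=0 f=0 clk=1 b=1 d=1
t1.Δ1 k=1 a=1 h=0 j=1 c=1 g=0 f=0 clk=0 b=1 d=1
t2.Δ0 k=1 a=1 h=0 j=1 c=1 g=0 f=0 clk=0 b=1 d=1
t2.Δ1 k=1 a=1 h=0 j=1 c=1 g=0 f=0 clk=1 b=1 d=1
t2.Δ2 k=1 a=1 h=0 j=0 c=1 g=0 f=0 clk=1 b=1 d=1
t2.Δ3 k=1 a=1 h=1 j=0 c=1 g=0 f=0 clk=1 b=1 d=1
t2.Δ4 k=1 a=1 h=1 j=0 c=0 g=0 f=0 clk=1 b=1 d=1
t2.Δ5 k=1 a=0 h=1 j=0 c=0 g=0 f=0 clk=1 b=0 d=1
t3.Δ0 k=1 a=0 h=1 j=0 c=0 g=0 f=0 clk=1 b=0 d=1
t3.Δ1 k=1 a=0 h=1 j=0 c=0 g=0 f=0 clk=0 b=0 d=1
t4.Δ0 k=1 a=0 h=1 j=0 c=0 g=0 f=0 clk=0 b=0 d=1
t4.Δ1 k=1 a=0 h=1 j=0 c=0 g=0 f=0 clk=1 b=0 d=1
t4.Δ2 k=1 a=0 h=1 j=0 c=0 g=0 f=1 clk=1 b=0 d=1
t4.Δ3 k=1 a=1 h=1 j=0 c=1 g=0 f=1 clk=1 b=0 d=1
t4.Δ4 k=1 a=0 h=1 j=0 c=1 g=0 f=1 clk=1 b=1 d=1
t5.Δ0 k=1 a=0 h=1 j=0 c=1 g=0 f=1 clk=1 b=1 d=1
t5.Δ1 k=1 a=0 h=1 j=0 c=1 g=0 f=1 clk=0 b=1 d=1
t6.Δ0 k=1 a=0 h=1 j=0 c=1 g=0 f=1 clk=0 b=1 d=1
t6.Δ1 k=1 a=0 h=1 j=0 c=1 g=0 f=1 clk=1 b=1 d=1
t6.Δ2 k=1 a=0 h=1 j=1 c=1 g=0 f=0 clk=1 b=1 d=1
t6.Δ3 k=1 a=1 h=0 j=1 c=0 g=0 f=0 clk=1 b=1 d=1
t6.Δ4 k=1 a=0 h=0 j=1 c=1 g=0 f=0 clk=1 b=1 d=1
t6.Δ5 k=1 a=1 h=0 j=1 c=1 g=0 f=0 clk=1 b=1 d=1
t7.Δ0 k=1 a=1 h=0 j=1 c=1 g=0 f=0 clk=1 b=1 d=1
t7.Δ1 k=1 a=1 h=0 j=1 c=1 g=0 f=0 clk=0 b=1 d=1
t8.Δ0 k=1 a=1 h=0 j=1 c=1 g=0 f=0 clk=0 b=1 d=1
t8.Δ1 k=1 a=1 h=0 j=1 c=1 g=0 f=0 clk=1 b=1 d=1
t8.Δ2 k=1 a=1 h=0 j=0 c=1 g=0 f=0 clk=1 b=1 d=1
t8.Δ3 k=1 a=1 h=1 j=0 c=1 g=0 f=0 clk=1 b=1 d=1
t8.Δ4 k=1 a=1 h=1 j=0 c=0 g=0 f=0 clk=1 b=1 d=1
t8.Δ5 k=1 a=0 h=1 j=0 c=0 g=0 f=0 clk=1 b=0 d=1
t9.Δ0 k=1 a=0 h=1 j=0 c=0 g=0 f=0 clk=1 b=0 d=1
t9.Δ1 k=1 a=0 h=1 j=0 c=0 g=0 f=0 clk=0 b=0 d=1
t10.Δ0 k=1 a=0 h=1 j=0 c=0 g=0 f=0 clk=0 b=0 d=1
t10.Δ1 k=1 a=0 h=1 j=0 c=0 g=0 f=0 clk=1 b=0 d=1
t10.Δ2 k=1 a=0 h=1 j=0 c=0 g=0 f=1 clk=1 b=0 d=1
t10.Δ3 k=1 a=1 h=1 j=0 c=1 g=0 f=1 clk=1 b=0 d=1
t10.Δ4 k=1 a=0 h=1 j=0 c=1 g=0 f=1 clk=1 b=1 d=1
t11.Δ0 k=1 a=0 h=1 j=0 c=1 g=0 f=1 clk=1 b=1 d=1
t11.Δ1 k=1 a=0 h=1 j=0 c=1 g=0 f=1 clk=0 b=1 d=1
t12.Δ0 k=1 a=0 h=1 j=0 c=1 g=0 f=1 clk=0 b=1 d=1
t12.Δ1 k=1 a=0 h=1 j=0 c=1 g=0 f=1 clk=1 b=1 d=1
t12.Δ2 k=1 a=0 h=1 j=1 c=1 g=0 f=0 clk=1 b=1 d=1
t12.Δ3 k=1 a=1 h=0 j=1 c=0 g=0 f=0 clk=1 b=1 d=1
t12.Δ4 k=1 a=0 h=0 j=1 c=1 g=0 f=0 clk=1 b=1 d=1
t12.Δ5 k=1 a=1 h=0 j=1 c=1 g=0 f=0 clk=1 b=1 d=1
t13.Δ0 k=1 a=1 h=0 j=1 c=1 g=0 f=0 clk=1 b=1 d=1
t13.Δ1 k=1 a=1 h=0 j=1 c=1 g=0 f=0 clk=0 b=1 d=1
t14.Δ0 k=1 a=1 h=0 j=1 c=1 g=0 f=0 clk=0 b=1 d=1
t14.Δ1 k=1 a=1 h=0 j=1 c=1 g=0 f=0 clk=1 b=1 d=1
t14.Δ2 k=1 a=1 h=0 j=0 c=1 g=0 f=0 clk=1 b=1 d=1
t14.Δ3 k=1 a=1 h=1 j=0 c=1 g=0 f=0 clk=1 b=1 d=1
t14.Δ4 k=1 a=1 h=1 j=0 c=0 g=0 f=0 clk=1 b=1 d=1
t14.Δ5 k=1 a=0 h=1 j=0 c=0 g=0 f=0 clk=1 b=0 d=1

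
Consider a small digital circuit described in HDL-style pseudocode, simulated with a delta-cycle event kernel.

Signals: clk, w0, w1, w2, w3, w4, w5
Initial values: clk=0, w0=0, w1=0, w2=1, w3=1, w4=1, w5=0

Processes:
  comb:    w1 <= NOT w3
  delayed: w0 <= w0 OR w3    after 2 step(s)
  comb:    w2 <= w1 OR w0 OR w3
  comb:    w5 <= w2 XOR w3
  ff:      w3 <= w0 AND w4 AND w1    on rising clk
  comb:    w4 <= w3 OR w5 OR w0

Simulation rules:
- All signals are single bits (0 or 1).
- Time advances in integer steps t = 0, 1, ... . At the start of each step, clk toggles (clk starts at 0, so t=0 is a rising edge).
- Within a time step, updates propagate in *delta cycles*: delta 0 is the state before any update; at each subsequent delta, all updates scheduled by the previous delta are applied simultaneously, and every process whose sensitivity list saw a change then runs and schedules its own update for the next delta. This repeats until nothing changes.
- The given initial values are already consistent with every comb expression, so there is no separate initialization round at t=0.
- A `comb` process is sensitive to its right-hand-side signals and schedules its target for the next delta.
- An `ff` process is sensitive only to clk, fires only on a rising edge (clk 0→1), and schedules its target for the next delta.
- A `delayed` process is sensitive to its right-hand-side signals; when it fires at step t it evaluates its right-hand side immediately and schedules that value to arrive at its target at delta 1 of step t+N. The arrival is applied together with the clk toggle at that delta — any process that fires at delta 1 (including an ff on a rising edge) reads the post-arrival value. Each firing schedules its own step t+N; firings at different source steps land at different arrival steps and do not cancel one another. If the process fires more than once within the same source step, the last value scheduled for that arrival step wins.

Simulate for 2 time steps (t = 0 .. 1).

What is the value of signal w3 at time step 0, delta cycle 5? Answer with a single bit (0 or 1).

[bits: clk,w4,w5,w2,w1,w3,w0]
t=0: Δ0=0101010 Δ1=1101010 Δ2=1101000 Δ3=1010100 Δ4=1101100 Δ5=1011100 Δ6=1111100 | 6Δ
t=1: Δ0=1111100 Δ1=0111100 | 1Δ

0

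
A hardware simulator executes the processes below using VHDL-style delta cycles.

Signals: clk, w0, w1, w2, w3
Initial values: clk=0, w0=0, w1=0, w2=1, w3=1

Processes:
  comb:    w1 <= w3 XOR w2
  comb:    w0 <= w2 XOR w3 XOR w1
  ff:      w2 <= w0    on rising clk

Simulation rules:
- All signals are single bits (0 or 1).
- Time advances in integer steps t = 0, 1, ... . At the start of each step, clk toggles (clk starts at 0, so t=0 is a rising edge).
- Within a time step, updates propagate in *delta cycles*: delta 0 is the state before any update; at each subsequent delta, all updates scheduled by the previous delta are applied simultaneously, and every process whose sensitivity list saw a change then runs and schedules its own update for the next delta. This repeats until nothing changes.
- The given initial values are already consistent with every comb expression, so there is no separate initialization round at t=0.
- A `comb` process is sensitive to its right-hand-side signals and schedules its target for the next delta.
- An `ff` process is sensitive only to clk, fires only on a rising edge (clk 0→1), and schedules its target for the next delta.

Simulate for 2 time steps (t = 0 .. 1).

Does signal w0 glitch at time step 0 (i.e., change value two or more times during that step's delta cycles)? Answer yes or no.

yes

[bits: w3,w2,clk,w1,w0]
t=0: Δ0=11000 Δ1=11100 Δ2=10100 Δ3=10111 Δ4=10110 | 4Δ
t=1: Δ0=10110 Δ1=10010 | 1Δ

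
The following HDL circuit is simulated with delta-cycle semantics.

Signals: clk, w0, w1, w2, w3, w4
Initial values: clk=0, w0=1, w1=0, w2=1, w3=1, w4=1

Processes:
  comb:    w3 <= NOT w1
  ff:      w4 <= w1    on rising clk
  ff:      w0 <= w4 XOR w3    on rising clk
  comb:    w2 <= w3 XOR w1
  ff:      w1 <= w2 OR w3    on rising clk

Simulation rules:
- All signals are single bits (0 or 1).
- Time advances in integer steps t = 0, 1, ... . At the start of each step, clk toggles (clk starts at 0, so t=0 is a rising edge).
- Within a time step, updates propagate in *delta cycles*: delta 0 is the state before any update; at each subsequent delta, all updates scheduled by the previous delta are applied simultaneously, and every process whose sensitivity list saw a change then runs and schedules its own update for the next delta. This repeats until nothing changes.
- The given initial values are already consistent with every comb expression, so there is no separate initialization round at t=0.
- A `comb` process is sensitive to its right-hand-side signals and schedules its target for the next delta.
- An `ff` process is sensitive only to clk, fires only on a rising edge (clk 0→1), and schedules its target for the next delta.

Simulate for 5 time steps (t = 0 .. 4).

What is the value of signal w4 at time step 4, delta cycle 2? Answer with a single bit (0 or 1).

t=0 Δ0: w2=1 w4=1 w0=1 clk=0 w3=1 w1=0
  Δ1: clk:0→1
  Δ2: w4:1→0, w0:1→0, w1:0→1
  Δ3: w2:1→0, w3:1→0
  Δ4: w2:0→1
  (4Δ to stable)
t=1 Δ0: w2=1 w4=0 w0=0 clk=1 w3=0 w1=1
  Δ1: clk:1→0
  (1Δ to stable)
t=2 Δ0: w2=1 w4=0 w0=0 clk=0 w3=0 w1=1
  Δ1: clk:0→1
  Δ2: w4:0→1
  (2Δ to stable)
t=3 Δ0: w2=1 w4=1 w0=0 clk=1 w3=0 w1=1
  Δ1: clk:1→0
  (1Δ to stable)
t=4 Δ0: w2=1 w4=1 w0=0 clk=0 w3=0 w1=1
  Δ1: clk:0→1
  Δ2: w0:0→1
  (2Δ to stable)

1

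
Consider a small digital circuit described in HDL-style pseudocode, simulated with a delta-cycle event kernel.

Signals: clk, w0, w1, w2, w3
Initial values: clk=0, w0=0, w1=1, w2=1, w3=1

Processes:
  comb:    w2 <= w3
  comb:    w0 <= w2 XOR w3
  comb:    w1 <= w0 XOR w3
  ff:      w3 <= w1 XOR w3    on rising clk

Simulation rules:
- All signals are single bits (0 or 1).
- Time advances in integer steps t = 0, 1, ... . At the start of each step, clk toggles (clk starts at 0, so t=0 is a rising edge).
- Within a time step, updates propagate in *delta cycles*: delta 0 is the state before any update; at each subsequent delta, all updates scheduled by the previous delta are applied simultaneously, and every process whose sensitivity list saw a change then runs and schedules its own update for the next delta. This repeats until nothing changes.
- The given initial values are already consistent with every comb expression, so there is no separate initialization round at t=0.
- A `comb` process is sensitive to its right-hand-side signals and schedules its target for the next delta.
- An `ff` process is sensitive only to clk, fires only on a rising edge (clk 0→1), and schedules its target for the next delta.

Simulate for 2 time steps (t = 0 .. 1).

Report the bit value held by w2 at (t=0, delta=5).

t=0 Δ0: w2=1 clk=0 w1=1 w0=0 w3=1
  Δ1: clk:0→1
  Δ2: w3:1→0
  Δ3: w2:1→0, w1:1→0, w0:0→1
  Δ4: w1:0→1, w0:1→0
  Δ5: w1:1→0
  (5Δ to stable)
t=1 Δ0: w2=0 clk=1 w1=0 w0=0 w3=0
  Δ1: clk:1→0
  (1Δ to stable)

0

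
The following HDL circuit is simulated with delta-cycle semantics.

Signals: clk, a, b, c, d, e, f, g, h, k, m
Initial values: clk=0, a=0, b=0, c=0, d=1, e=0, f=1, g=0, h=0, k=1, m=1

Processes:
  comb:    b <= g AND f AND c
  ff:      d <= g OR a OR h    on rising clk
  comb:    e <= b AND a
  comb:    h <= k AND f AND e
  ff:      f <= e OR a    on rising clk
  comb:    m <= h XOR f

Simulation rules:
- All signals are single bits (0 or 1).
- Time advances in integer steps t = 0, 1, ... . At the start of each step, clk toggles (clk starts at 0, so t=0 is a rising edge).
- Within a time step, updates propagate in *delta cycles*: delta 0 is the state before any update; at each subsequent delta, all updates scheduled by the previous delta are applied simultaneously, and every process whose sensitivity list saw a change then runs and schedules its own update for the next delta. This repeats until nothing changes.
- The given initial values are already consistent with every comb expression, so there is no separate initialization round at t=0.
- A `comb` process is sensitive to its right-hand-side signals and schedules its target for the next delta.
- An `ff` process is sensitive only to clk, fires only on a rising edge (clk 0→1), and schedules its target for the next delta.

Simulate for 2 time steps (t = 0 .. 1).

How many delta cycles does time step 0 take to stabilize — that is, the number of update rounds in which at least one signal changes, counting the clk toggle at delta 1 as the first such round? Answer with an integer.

3

t0.Δ0 k=1 f=1 e=0 a=0 h=0 d=1 m=1 clk=0 c=0 b=0 g=0
t0.Δ1 k=1 f=1 e=0 a=0 h=0 d=1 m=1 clk=1 c=0 b=0 g=0
t0.Δ2 k=1 f=0 e=0 a=0 h=0 d=0 m=1 clk=1 c=0 b=0 g=0
t0.Δ3 k=1 f=0 e=0 a=0 h=0 d=0 m=0 clk=1 c=0 b=0 g=0
t1.Δ0 k=1 f=0 e=0 a=0 h=0 d=0 m=0 clk=1 c=0 b=0 g=0
t1.Δ1 k=1 f=0 e=0 a=0 h=0 d=0 m=0 clk=0 c=0 b=0 g=0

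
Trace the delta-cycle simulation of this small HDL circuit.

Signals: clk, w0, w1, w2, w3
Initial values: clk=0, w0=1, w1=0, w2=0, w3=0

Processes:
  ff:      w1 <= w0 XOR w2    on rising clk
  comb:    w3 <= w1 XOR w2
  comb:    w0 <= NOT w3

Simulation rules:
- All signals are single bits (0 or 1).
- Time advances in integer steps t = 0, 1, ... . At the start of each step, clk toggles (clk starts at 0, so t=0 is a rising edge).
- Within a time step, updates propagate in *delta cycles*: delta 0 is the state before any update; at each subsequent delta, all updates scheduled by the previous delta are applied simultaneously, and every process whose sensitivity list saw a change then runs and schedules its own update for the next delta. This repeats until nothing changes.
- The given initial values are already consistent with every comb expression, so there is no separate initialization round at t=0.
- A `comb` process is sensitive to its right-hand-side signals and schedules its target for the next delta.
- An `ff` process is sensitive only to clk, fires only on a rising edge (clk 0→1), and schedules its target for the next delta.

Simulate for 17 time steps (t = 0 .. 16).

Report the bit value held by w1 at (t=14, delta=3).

0

t0.Δ0 w2=0 w1=0 w3=0 w0=1 clk=0
t0.Δ1 w2=0 w1=0 w3=0 w0=1 clk=1
t0.Δ2 w2=0 w1=1 w3=0 w0=1 clk=1
t0.Δ3 w2=0 w1=1 w3=1 w0=1 clk=1
t0.Δ4 w2=0 w1=1 w3=1 w0=0 clk=1
t1.Δ0 w2=0 w1=1 w3=1 w0=0 clk=1
t1.Δ1 w2=0 w1=1 w3=1 w0=0 clk=0
t2.Δ0 w2=0 w1=1 w3=1 w0=0 clk=0
t2.Δ1 w2=0 w1=1 w3=1 w0=0 clk=1
t2.Δ2 w2=0 w1=0 w3=1 w0=0 clk=1
t2.Δ3 w2=0 w1=0 w3=0 w0=0 clk=1
t2.Δ4 w2=0 w1=0 w3=0 w0=1 clk=1
t3.Δ0 w2=0 w1=0 w3=0 w0=1 clk=1
t3.Δ1 w2=0 w1=0 w3=0 w0=1 clk=0
t4.Δ0 w2=0 w1=0 w3=0 w0=1 clk=0
t4.Δ1 w2=0 w1=0 w3=0 w0=1 clk=1
t4.Δ2 w2=0 w1=1 w3=0 w0=1 clk=1
t4.Δ3 w2=0 w1=1 w3=1 w0=1 clk=1
t4.Δ4 w2=0 w1=1 w3=1 w0=0 clk=1
t5.Δ0 w2=0 w1=1 w3=1 w0=0 clk=1
t5.Δ1 w2=0 w1=1 w3=1 w0=0 clk=0
t6.Δ0 w2=0 w1=1 w3=1 w0=0 clk=0
t6.Δ1 w2=0 w1=1 w3=1 w0=0 clk=1
t6.Δ2 w2=0 w1=0 w3=1 w0=0 clk=1
t6.Δ3 w2=0 w1=0 w3=0 w0=0 clk=1
t6.Δ4 w2=0 w1=0 w3=0 w0=1 clk=1
t7.Δ0 w2=0 w1=0 w3=0 w0=1 clk=1
t7.Δ1 w2=0 w1=0 w3=0 w0=1 clk=0
t8.Δ0 w2=0 w1=0 w3=0 w0=1 clk=0
t8.Δ1 w2=0 w1=0 w3=0 w0=1 clk=1
t8.Δ2 w2=0 w1=1 w3=0 w0=1 clk=1
t8.Δ3 w2=0 w1=1 w3=1 w0=1 clk=1
t8.Δ4 w2=0 w1=1 w3=1 w0=0 clk=1
t9.Δ0 w2=0 w1=1 w3=1 w0=0 clk=1
t9.Δ1 w2=0 w1=1 w3=1 w0=0 clk=0
t10.Δ0 w2=0 w1=1 w3=1 w0=0 clk=0
t10.Δ1 w2=0 w1=1 w3=1 w0=0 clk=1
t10.Δ2 w2=0 w1=0 w3=1 w0=0 clk=1
t10.Δ3 w2=0 w1=0 w3=0 w0=0 clk=1
t10.Δ4 w2=0 w1=0 w3=0 w0=1 clk=1
t11.Δ0 w2=0 w1=0 w3=0 w0=1 clk=1
t11.Δ1 w2=0 w1=0 w3=0 w0=1 clk=0
t12.Δ0 w2=0 w1=0 w3=0 w0=1 clk=0
t12.Δ1 w2=0 w1=0 w3=0 w0=1 clk=1
t12.Δ2 w2=0 w1=1 w3=0 w0=1 clk=1
t12.Δ3 w2=0 w1=1 w3=1 w0=1 clk=1
t12.Δ4 w2=0 w1=1 w3=1 w0=0 clk=1
t13.Δ0 w2=0 w1=1 w3=1 w0=0 clk=1
t13.Δ1 w2=0 w1=1 w3=1 w0=0 clk=0
t14.Δ0 w2=0 w1=1 w3=1 w0=0 clk=0
t14.Δ1 w2=0 w1=1 w3=1 w0=0 clk=1
t14.Δ2 w2=0 w1=0 w3=1 w0=0 clk=1
t14.Δ3 w2=0 w1=0 w3=0 w0=0 clk=1
t14.Δ4 w2=0 w1=0 w3=0 w0=1 clk=1
t15.Δ0 w2=0 w1=0 w3=0 w0=1 clk=1
t15.Δ1 w2=0 w1=0 w3=0 w0=1 clk=0
t16.Δ0 w2=0 w1=0 w3=0 w0=1 clk=0
t16.Δ1 w2=0 w1=0 w3=0 w0=1 clk=1
t16.Δ2 w2=0 w1=1 w3=0 w0=1 clk=1
t16.Δ3 w2=0 w1=1 w3=1 w0=1 clk=1
t16.Δ4 w2=0 w1=1 w3=1 w0=0 clk=1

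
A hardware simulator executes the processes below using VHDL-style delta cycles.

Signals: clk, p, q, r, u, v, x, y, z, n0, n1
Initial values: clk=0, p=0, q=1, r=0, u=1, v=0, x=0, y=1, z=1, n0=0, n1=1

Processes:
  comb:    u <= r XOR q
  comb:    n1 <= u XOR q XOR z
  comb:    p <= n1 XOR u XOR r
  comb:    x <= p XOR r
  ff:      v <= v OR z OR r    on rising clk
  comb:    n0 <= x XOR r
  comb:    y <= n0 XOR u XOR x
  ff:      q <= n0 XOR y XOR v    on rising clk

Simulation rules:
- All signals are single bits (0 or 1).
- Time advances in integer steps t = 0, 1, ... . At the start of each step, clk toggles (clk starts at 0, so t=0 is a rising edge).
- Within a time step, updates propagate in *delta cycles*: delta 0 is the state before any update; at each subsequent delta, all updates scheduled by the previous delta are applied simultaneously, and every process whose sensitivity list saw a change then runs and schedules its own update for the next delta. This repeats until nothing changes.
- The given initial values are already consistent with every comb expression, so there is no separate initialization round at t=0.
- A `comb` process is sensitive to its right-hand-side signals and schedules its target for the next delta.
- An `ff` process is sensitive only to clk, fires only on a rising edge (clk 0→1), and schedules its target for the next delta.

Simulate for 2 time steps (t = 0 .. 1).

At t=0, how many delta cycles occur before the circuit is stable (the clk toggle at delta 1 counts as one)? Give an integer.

t=0 Δ0: z=1 x=0 p=0 n0=0 y=1 q=1 v=0 n1=1 u=1 clk=0 r=0
  Δ1: clk:0→1
  Δ2: v:0→1
  (2Δ to stable)
t=1 Δ0: z=1 x=0 p=0 n0=0 y=1 q=1 v=1 n1=1 u=1 clk=1 r=0
  Δ1: clk:1→0
  (1Δ to stable)

2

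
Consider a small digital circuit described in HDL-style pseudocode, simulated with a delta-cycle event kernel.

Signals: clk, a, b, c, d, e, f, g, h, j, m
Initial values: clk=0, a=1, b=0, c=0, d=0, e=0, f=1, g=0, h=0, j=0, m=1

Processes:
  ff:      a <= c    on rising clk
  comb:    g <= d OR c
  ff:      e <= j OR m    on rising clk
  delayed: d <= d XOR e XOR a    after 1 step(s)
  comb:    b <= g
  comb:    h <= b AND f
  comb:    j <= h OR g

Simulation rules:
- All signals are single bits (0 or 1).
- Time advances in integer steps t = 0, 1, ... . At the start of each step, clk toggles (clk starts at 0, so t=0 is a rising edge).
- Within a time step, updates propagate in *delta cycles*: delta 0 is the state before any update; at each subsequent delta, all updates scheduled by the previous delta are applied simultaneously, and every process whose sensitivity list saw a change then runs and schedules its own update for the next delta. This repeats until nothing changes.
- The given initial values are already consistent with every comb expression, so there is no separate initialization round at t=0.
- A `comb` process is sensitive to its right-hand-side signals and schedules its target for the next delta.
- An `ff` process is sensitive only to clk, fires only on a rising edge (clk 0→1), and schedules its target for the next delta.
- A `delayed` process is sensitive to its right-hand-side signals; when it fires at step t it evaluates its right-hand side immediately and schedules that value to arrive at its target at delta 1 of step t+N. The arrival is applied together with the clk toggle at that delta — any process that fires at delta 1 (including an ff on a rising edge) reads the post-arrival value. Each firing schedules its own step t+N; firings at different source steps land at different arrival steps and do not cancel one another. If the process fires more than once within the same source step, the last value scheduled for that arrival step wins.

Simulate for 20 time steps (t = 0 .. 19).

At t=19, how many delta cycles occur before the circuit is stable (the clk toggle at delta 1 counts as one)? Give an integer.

4

t0.Δ0 clk=0 e=0 c=0 h=0 b=0 g=0 j=0 d=0 a=1 m=1 f=1
t0.Δ1 clk=1 e=0 c=0 h=0 b=0 g=0 j=0 d=0 a=1 m=1 f=1
t0.Δ2 clk=1 e=1 c=0 h=0 b=0 g=0 j=0 d=0 a=0 m=1 f=1
t1.Δ0 clk=1 e=1 c=0 h=0 b=0 g=0 j=0 d=0 a=0 m=1 f=1
t1.Δ1 clk=0 e=1 c=0 h=0 b=0 g=0 j=0 d=1 a=0 m=1 f=1
t1.Δ2 clk=0 e=1 c=0 h=0 b=0 g=1 j=0 d=1 a=0 m=1 f=1
t1.Δ3 clk=0 e=1 c=0 h=0 b=1 g=1 j=1 d=1 a=0 m=1 f=1
t1.Δ4 clk=0 e=1 c=0 h=1 b=1 g=1 j=1 d=1 a=0 m=1 f=1
t2.Δ0 clk=0 e=1 c=0 h=1 b=1 g=1 j=1 d=1 a=0 m=1 f=1
t2.Δ1 clk=1 e=1 c=0 h=1 b=1 g=1 j=1 d=0 a=0 m=1 f=1
t2.Δ2 clk=1 e=1 c=0 h=1 b=1 g=0 j=1 d=0 a=0 m=1 f=1
t2.Δ3 clk=1 e=1 c=0 h=1 b=0 g=0 j=1 d=0 a=0 m=1 f=1
t2.Δ4 clk=1 e=1 c=0 h=0 b=0 g=0 j=1 d=0 a=0 m=1 f=1
t2.Δ5 clk=1 e=1 c=0 h=0 b=0 g=0 j=0 d=0 a=0 m=1 f=1
t3.Δ0 clk=1 e=1 c=0 h=0 b=0 g=0 j=0 d=0 a=0 m=1 f=1
t3.Δ1 clk=0 e=1 c=0 h=0 b=0 g=0 j=0 d=1 a=0 m=1 f=1
t3.Δ2 clk=0 e=1 c=0 h=0 b=0 g=1 j=0 d=1 a=0 m=1 f=1
t3.Δ3 clk=0 e=1 c=0 h=0 b=1 g=1 j=1 d=1 a=0 m=1 f=1
t3.Δ4 clk=0 e=1 c=0 h=1 b=1 g=1 j=1 d=1 a=0 m=1 f=1
t4.Δ0 clk=0 e=1 c=0 h=1 b=1 g=1 j=1 d=1 a=0 m=1 f=1
t4.Δ1 clk=1 e=1 c=0 h=1 b=1 g=1 j=1 d=0 a=0 m=1 f=1
t4.Δ2 clk=1 e=1 c=0 h=1 b=1 g=0 j=1 d=0 a=0 m=1 f=1
t4.Δ3 clk=1 e=1 c=0 h=1 b=0 g=0 j=1 d=0 a=0 m=1 f=1
t4.Δ4 clk=1 e=1 c=0 h=0 b=0 g=0 j=1 d=0 a=0 m=1 f=1
t4.Δ5 clk=1 e=1 c=0 h=0 b=0 g=0 j=0 d=0 a=0 m=1 f=1
t5.Δ0 clk=1 e=1 c=0 h=0 b=0 g=0 j=0 d=0 a=0 m=1 f=1
t5.Δ1 clk=0 e=1 c=0 h=0 b=0 g=0 j=0 d=1 a=0 m=1 f=1
t5.Δ2 clk=0 e=1 c=0 h=0 b=0 g=1 j=0 d=1 a=0 m=1 f=1
t5.Δ3 clk=0 e=1 c=0 h=0 b=1 g=1 j=1 d=1 a=0 m=1 f=1
t5.Δ4 clk=0 e=1 c=0 h=1 b=1 g=1 j=1 d=1 a=0 m=1 f=1
t6.Δ0 clk=0 e=1 c=0 h=1 b=1 g=1 j=1 d=1 a=0 m=1 f=1
t6.Δ1 clk=1 e=1 c=0 h=1 b=1 g=1 j=1 d=0 a=0 m=1 f=1
t6.Δ2 clk=1 e=1 c=0 h=1 b=1 g=0 j=1 d=0 a=0 m=1 f=1
t6.Δ3 clk=1 e=1 c=0 h=1 b=0 g=0 j=1 d=0 a=0 m=1 f=1
t6.Δ4 clk=1 e=1 c=0 h=0 b=0 g=0 j=1 d=0 a=0 m=1 f=1
t6.Δ5 clk=1 e=1 c=0 h=0 b=0 g=0 j=0 d=0 a=0 m=1 f=1
t7.Δ0 clk=1 e=1 c=0 h=0 b=0 g=0 j=0 d=0 a=0 m=1 f=1
t7.Δ1 clk=0 e=1 c=0 h=0 b=0 g=0 j=0 d=1 a=0 m=1 f=1
t7.Δ2 clk=0 e=1 c=0 h=0 b=0 g=1 j=0 d=1 a=0 m=1 f=1
t7.Δ3 clk=0 e=1 c=0 h=0 b=1 g=1 j=1 d=1 a=0 m=1 f=1
t7.Δ4 clk=0 e=1 c=0 h=1 b=1 g=1 j=1 d=1 a=0 m=1 f=1
t8.Δ0 clk=0 e=1 c=0 h=1 b=1 g=1 j=1 d=1 a=0 m=1 f=1
t8.Δ1 clk=1 e=1 c=0 h=1 b=1 g=1 j=1 d=0 a=0 m=1 f=1
t8.Δ2 clk=1 e=1 c=0 h=1 b=1 g=0 j=1 d=0 a=0 m=1 f=1
t8.Δ3 clk=1 e=1 c=0 h=1 b=0 g=0 j=1 d=0 a=0 m=1 f=1
t8.Δ4 clk=1 e=1 c=0 h=0 b=0 g=0 j=1 d=0 a=0 m=1 f=1
t8.Δ5 clk=1 e=1 c=0 h=0 b=0 g=0 j=0 d=0 a=0 m=1 f=1
t9.Δ0 clk=1 e=1 c=0 h=0 b=0 g=0 j=0 d=0 a=0 m=1 f=1
t9.Δ1 clk=0 e=1 c=0 h=0 b=0 g=0 j=0 d=1 a=0 m=1 f=1
t9.Δ2 clk=0 e=1 c=0 h=0 b=0 g=1 j=0 d=1 a=0 m=1 f=1
t9.Δ3 clk=0 e=1 c=0 h=0 b=1 g=1 j=1 d=1 a=0 m=1 f=1
t9.Δ4 clk=0 e=1 c=0 h=1 b=1 g=1 j=1 d=1 a=0 m=1 f=1
t10.Δ0 clk=0 e=1 c=0 h=1 b=1 g=1 j=1 d=1 a=0 m=1 f=1
t10.Δ1 clk=1 e=1 c=0 h=1 b=1 g=1 j=1 d=0 a=0 m=1 f=1
t10.Δ2 clk=1 e=1 c=0 h=1 b=1 g=0 j=1 d=0 a=0 m=1 f=1
t10.Δ3 clk=1 e=1 c=0 h=1 b=0 g=0 j=1 d=0 a=0 m=1 f=1
t10.Δ4 clk=1 e=1 c=0 h=0 b=0 g=0 j=1 d=0 a=0 m=1 f=1
t10.Δ5 clk=1 e=1 c=0 h=0 b=0 g=0 j=0 d=0 a=0 m=1 f=1
t11.Δ0 clk=1 e=1 c=0 h=0 b=0 g=0 j=0 d=0 a=0 m=1 f=1
t11.Δ1 clk=0 e=1 c=0 h=0 b=0 g=0 j=0 d=1 a=0 m=1 f=1
t11.Δ2 clk=0 e=1 c=0 h=0 b=0 g=1 j=0 d=1 a=0 m=1 f=1
t11.Δ3 clk=0 e=1 c=0 h=0 b=1 g=1 j=1 d=1 a=0 m=1 f=1
t11.Δ4 clk=0 e=1 c=0 h=1 b=1 g=1 j=1 d=1 a=0 m=1 f=1
t12.Δ0 clk=0 e=1 c=0 h=1 b=1 g=1 j=1 d=1 a=0 m=1 f=1
t12.Δ1 clk=1 e=1 c=0 h=1 b=1 g=1 j=1 d=0 a=0 m=1 f=1
t12.Δ2 clk=1 e=1 c=0 h=1 b=1 g=0 j=1 d=0 a=0 m=1 f=1
t12.Δ3 clk=1 e=1 c=0 h=1 b=0 g=0 j=1 d=0 a=0 m=1 f=1
t12.Δ4 clk=1 e=1 c=0 h=0 b=0 g=0 j=1 d=0 a=0 m=1 f=1
t12.Δ5 clk=1 e=1 c=0 h=0 b=0 g=0 j=0 d=0 a=0 m=1 f=1
t13.Δ0 clk=1 e=1 c=0 h=0 b=0 g=0 j=0 d=0 a=0 m=1 f=1
t13.Δ1 clk=0 e=1 c=0 h=0 b=0 g=0 j=0 d=1 a=0 m=1 f=1
t13.Δ2 clk=0 e=1 c=0 h=0 b=0 g=1 j=0 d=1 a=0 m=1 f=1
t13.Δ3 clk=0 e=1 c=0 h=0 b=1 g=1 j=1 d=1 a=0 m=1 f=1
t13.Δ4 clk=0 e=1 c=0 h=1 b=1 g=1 j=1 d=1 a=0 m=1 f=1
t14.Δ0 clk=0 e=1 c=0 h=1 b=1 g=1 j=1 d=1 a=0 m=1 f=1
t14.Δ1 clk=1 e=1 c=0 h=1 b=1 g=1 j=1 d=0 a=0 m=1 f=1
t14.Δ2 clk=1 e=1 c=0 h=1 b=1 g=0 j=1 d=0 a=0 m=1 f=1
t14.Δ3 clk=1 e=1 c=0 h=1 b=0 g=0 j=1 d=0 a=0 m=1 f=1
t14.Δ4 clk=1 e=1 c=0 h=0 b=0 g=0 j=1 d=0 a=0 m=1 f=1
t14.Δ5 clk=1 e=1 c=0 h=0 b=0 g=0 j=0 d=0 a=0 m=1 f=1
t15.Δ0 clk=1 e=1 c=0 h=0 b=0 g=0 j=0 d=0 a=0 m=1 f=1
t15.Δ1 clk=0 e=1 c=0 h=0 b=0 g=0 j=0 d=1 a=0 m=1 f=1
t15.Δ2 clk=0 e=1 c=0 h=0 b=0 g=1 j=0 d=1 a=0 m=1 f=1
t15.Δ3 clk=0 e=1 c=0 h=0 b=1 g=1 j=1 d=1 a=0 m=1 f=1
t15.Δ4 clk=0 e=1 c=0 h=1 b=1 g=1 j=1 d=1 a=0 m=1 f=1
t16.Δ0 clk=0 e=1 c=0 h=1 b=1 g=1 j=1 d=1 a=0 m=1 f=1
t16.Δ1 clk=1 e=1 c=0 h=1 b=1 g=1 j=1 d=0 a=0 m=1 f=1
t16.Δ2 clk=1 e=1 c=0 h=1 b=1 g=0 j=1 d=0 a=0 m=1 f=1
t16.Δ3 clk=1 e=1 c=0 h=1 b=0 g=0 j=1 d=0 a=0 m=1 f=1
t16.Δ4 clk=1 e=1 c=0 h=0 b=0 g=0 j=1 d=0 a=0 m=1 f=1
t16.Δ5 clk=1 e=1 c=0 h=0 b=0 g=0 j=0 d=0 a=0 m=1 f=1
t17.Δ0 clk=1 e=1 c=0 h=0 b=0 g=0 j=0 d=0 a=0 m=1 f=1
t17.Δ1 clk=0 e=1 c=0 h=0 b=0 g=0 j=0 d=1 a=0 m=1 f=1
t17.Δ2 clk=0 e=1 c=0 h=0 b=0 g=1 j=0 d=1 a=0 m=1 f=1
t17.Δ3 clk=0 e=1 c=0 h=0 b=1 g=1 j=1 d=1 a=0 m=1 f=1
t17.Δ4 clk=0 e=1 c=0 h=1 b=1 g=1 j=1 d=1 a=0 m=1 f=1
t18.Δ0 clk=0 e=1 c=0 h=1 b=1 g=1 j=1 d=1 a=0 m=1 f=1
t18.Δ1 clk=1 e=1 c=0 h=1 b=1 g=1 j=1 d=0 a=0 m=1 f=1
t18.Δ2 clk=1 e=1 c=0 h=1 b=1 g=0 j=1 d=0 a=0 m=1 f=1
t18.Δ3 clk=1 e=1 c=0 h=1 b=0 g=0 j=1 d=0 a=0 m=1 f=1
t18.Δ4 clk=1 e=1 c=0 h=0 b=0 g=0 j=1 d=0 a=0 m=1 f=1
t18.Δ5 clk=1 e=1 c=0 h=0 b=0 g=0 j=0 d=0 a=0 m=1 f=1
t19.Δ0 clk=1 e=1 c=0 h=0 b=0 g=0 j=0 d=0 a=0 m=1 f=1
t19.Δ1 clk=0 e=1 c=0 h=0 b=0 g=0 j=0 d=1 a=0 m=1 f=1
t19.Δ2 clk=0 e=1 c=0 h=0 b=0 g=1 j=0 d=1 a=0 m=1 f=1
t19.Δ3 clk=0 e=1 c=0 h=0 b=1 g=1 j=1 d=1 a=0 m=1 f=1
t19.Δ4 clk=0 e=1 c=0 h=1 b=1 g=1 j=1 d=1 a=0 m=1 f=1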